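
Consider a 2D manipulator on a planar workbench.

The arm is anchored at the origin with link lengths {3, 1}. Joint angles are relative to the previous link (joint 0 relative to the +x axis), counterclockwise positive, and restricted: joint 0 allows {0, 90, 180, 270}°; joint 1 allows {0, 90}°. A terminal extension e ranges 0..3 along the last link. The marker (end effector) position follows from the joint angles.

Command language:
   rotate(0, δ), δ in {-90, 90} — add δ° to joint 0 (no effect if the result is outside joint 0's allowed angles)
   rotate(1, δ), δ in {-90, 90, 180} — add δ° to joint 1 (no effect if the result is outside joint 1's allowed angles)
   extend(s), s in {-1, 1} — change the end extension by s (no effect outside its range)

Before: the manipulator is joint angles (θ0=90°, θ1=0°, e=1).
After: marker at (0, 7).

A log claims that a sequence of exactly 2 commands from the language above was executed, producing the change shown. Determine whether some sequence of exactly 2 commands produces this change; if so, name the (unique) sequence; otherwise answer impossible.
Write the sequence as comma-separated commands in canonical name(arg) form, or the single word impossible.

extend(1), extend(1)

start: joint angles (θ0=90°, θ1=0°, e=1)
t=1 extend(1) ⇒ joint angles (θ0=90°, θ1=0°, e=2)
t=2 extend(1) ⇒ joint angles (θ0=90°, θ1=0°, e=3)
no other 2-command option fits: unique.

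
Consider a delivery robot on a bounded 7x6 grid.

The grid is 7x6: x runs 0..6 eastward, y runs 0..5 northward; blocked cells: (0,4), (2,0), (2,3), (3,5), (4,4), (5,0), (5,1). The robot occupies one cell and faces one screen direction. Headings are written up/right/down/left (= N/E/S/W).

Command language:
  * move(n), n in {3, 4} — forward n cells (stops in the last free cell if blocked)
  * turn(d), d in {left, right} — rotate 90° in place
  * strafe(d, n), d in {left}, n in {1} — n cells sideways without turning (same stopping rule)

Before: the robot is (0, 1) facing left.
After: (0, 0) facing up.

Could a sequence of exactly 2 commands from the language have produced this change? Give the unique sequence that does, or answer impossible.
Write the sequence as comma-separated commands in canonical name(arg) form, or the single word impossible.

strafe(left, 1), turn(right)

key: cell and facing (now N) both changed — the 2 commands mix motion and turning
start: (0, 1) facing left
step 1 (strafe(left, 1)): (0, 0) facing left
step 2 (turn(right)): (0, 0) facing up
uniquely the one of 25 2-step routes that fits.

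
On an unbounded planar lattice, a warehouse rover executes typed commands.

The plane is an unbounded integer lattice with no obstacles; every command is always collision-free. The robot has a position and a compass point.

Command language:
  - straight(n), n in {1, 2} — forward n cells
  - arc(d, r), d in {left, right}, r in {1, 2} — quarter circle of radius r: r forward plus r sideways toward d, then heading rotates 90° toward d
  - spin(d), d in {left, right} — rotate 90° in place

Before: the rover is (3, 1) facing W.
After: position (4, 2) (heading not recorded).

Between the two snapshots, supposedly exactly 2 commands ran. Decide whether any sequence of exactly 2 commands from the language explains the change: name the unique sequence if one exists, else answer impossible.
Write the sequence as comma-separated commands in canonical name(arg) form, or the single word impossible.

key: order matters: swapping spin(right) and arc(right, 1) lands elsewhere
start: (3, 1) facing W
[1] after spin(right): (3, 1) facing N
[2] after arc(right, 1): (4, 2) facing E
no rival 2-sequence matches.

spin(right), arc(right, 1)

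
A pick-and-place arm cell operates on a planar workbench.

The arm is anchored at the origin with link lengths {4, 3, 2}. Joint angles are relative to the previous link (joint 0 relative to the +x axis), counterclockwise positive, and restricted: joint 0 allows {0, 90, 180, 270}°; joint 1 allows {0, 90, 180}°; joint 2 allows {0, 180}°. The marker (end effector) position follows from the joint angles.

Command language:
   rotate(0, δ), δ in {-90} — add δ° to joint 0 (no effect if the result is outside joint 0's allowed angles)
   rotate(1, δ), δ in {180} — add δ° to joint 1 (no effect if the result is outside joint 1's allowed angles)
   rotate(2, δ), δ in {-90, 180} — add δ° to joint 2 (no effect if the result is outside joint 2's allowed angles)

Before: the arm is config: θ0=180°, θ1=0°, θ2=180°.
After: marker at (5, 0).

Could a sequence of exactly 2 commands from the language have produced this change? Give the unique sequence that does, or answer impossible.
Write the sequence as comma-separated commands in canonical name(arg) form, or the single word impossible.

rotate(0, -90), rotate(0, -90)

begin: config: θ0=180°, θ1=0°, θ2=180°
[1] after rotate(0, -90): config: θ0=90°, θ1=0°, θ2=180°
[2] after rotate(0, -90): config: θ0=0°, θ1=0°, θ2=180°
all 16 alternatives checked — unique.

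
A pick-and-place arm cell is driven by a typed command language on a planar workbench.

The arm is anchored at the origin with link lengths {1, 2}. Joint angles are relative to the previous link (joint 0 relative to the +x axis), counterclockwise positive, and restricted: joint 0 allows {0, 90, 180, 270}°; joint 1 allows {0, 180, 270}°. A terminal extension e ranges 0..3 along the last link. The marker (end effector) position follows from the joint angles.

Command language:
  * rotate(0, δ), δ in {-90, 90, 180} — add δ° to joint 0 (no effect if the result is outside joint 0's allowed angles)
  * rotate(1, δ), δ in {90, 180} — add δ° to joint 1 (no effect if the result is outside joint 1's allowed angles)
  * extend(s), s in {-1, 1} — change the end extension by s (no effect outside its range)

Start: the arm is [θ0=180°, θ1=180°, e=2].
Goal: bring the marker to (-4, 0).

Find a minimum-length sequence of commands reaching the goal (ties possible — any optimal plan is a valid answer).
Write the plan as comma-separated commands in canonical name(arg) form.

initial: [θ0=180°, θ1=180°, e=2]
t=1 rotate(0, 180) ⇒ [θ0=0°, θ1=180°, e=2]
t=2 extend(1) ⇒ [θ0=0°, θ1=180°, e=3]
shorter routes all fall short; 2 is best.

rotate(0, 180), extend(1)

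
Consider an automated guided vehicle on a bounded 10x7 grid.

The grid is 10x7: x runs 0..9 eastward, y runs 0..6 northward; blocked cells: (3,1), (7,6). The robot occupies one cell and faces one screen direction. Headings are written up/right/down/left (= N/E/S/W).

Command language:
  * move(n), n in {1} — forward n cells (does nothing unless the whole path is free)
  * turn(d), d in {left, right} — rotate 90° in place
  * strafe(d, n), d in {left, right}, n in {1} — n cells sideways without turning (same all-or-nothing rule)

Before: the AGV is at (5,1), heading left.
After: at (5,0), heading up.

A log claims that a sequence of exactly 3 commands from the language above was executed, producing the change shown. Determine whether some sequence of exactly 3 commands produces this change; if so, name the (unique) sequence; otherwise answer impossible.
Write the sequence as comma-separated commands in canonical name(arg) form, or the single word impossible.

strafe(left, 1), strafe(left, 1), turn(right)

key: running turn(right) before strafe(left, 1) would end elsewhere — order is forced
t0: at (5,1), heading left
t=1 strafe(left, 1) ⇒ at (5,0), heading left
t=2 strafe(left, 1) ⇒ at (5,0), heading left
t=3 turn(right) ⇒ at (5,0), heading up
no other 3-command option fits: unique.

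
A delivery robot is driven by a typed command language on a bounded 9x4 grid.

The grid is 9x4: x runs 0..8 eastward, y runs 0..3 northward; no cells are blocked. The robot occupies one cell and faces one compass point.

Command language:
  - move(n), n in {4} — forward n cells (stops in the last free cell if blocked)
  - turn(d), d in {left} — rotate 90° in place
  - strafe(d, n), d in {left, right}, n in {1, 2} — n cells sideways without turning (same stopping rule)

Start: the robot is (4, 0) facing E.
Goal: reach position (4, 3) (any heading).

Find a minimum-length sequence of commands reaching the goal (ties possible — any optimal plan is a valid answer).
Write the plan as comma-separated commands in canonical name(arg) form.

strafe(left, 1), strafe(left, 2)

begin: (4, 0) facing E
step 1 (strafe(left, 1)): (4, 1) facing E
step 2 (strafe(left, 2)): (4, 3) facing E
minimal: 2 command(s), checked below 2.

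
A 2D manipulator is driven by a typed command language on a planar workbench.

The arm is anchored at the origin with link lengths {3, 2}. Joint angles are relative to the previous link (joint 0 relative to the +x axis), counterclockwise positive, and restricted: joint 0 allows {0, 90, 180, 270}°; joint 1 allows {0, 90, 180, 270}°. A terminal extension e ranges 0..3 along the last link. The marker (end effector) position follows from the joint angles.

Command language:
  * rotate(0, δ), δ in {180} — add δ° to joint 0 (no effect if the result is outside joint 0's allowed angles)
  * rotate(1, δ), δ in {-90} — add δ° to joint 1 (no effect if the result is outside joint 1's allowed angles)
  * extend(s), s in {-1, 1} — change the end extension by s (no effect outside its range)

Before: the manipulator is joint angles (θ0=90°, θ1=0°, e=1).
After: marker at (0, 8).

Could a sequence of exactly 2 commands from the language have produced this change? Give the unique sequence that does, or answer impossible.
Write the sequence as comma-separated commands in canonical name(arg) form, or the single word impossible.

extend(1), extend(1)

begin: joint angles (θ0=90°, θ1=0°, e=1)
step 1 (extend(1)): joint angles (θ0=90°, θ1=0°, e=2)
step 2 (extend(1)): joint angles (θ0=90°, θ1=0°, e=3)
uniquely the one of 16 2-step routes that fits.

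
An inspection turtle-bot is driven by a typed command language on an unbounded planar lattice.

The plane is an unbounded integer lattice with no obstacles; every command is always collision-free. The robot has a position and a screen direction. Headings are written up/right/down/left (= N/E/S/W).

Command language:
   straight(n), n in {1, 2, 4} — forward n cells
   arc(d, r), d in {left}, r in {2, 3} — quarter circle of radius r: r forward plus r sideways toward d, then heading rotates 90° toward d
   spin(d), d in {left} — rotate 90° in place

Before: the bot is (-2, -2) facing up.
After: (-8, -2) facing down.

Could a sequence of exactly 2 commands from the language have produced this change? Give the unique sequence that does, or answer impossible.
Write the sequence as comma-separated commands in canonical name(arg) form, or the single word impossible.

key: cell and facing (now S) both changed — the 2 commands mix motion and turning
initial: (-2, -2) facing up
[1] after arc(left, 3): (-5, 1) facing left
[2] after arc(left, 3): (-8, -2) facing down
no other 2-command option fits: unique.

arc(left, 3), arc(left, 3)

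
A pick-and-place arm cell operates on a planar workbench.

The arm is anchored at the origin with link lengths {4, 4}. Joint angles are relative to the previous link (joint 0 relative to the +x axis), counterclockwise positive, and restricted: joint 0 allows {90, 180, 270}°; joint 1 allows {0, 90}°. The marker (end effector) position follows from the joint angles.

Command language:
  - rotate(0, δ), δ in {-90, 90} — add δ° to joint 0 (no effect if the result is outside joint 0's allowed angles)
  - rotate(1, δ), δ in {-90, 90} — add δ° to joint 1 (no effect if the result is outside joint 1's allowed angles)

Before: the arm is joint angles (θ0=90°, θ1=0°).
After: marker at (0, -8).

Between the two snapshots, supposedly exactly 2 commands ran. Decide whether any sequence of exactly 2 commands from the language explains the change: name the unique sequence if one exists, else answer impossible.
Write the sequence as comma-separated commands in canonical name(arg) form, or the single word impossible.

begin: joint angles (θ0=90°, θ1=0°)
step 1 (rotate(0, 90)): joint angles (θ0=180°, θ1=0°)
step 2 (rotate(0, 90)): joint angles (θ0=270°, θ1=0°)
no rival 2-sequence matches.

rotate(0, 90), rotate(0, 90)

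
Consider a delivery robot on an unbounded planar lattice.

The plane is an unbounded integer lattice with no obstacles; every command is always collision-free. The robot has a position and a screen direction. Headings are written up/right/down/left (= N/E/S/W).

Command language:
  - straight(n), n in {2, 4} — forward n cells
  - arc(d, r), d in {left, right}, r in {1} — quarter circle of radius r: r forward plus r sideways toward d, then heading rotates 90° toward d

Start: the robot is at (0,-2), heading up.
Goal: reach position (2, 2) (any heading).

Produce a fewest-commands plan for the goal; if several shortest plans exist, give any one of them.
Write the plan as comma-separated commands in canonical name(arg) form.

straight(2), arc(right, 1), arc(left, 1)

initial: at (0,-2), heading up
t=1 straight(2) ⇒ at (0,0), heading up
t=2 arc(right, 1) ⇒ at (1,1), heading right
t=3 arc(left, 1) ⇒ at (2,2), heading up
minimal: 3 command(s), checked below 3.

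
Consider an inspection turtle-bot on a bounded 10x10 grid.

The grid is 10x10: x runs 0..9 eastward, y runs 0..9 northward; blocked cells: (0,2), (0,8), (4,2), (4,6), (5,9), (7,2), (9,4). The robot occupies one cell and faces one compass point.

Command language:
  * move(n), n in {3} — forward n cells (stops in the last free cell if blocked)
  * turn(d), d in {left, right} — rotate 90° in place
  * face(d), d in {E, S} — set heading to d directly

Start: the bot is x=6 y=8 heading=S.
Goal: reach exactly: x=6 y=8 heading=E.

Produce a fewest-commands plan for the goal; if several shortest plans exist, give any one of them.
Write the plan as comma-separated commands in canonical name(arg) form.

begin: x=6 y=8 heading=S
1. turn(left) → x=6 y=8 heading=E
nothing shorter than 1 reaches the goal.

turn(left)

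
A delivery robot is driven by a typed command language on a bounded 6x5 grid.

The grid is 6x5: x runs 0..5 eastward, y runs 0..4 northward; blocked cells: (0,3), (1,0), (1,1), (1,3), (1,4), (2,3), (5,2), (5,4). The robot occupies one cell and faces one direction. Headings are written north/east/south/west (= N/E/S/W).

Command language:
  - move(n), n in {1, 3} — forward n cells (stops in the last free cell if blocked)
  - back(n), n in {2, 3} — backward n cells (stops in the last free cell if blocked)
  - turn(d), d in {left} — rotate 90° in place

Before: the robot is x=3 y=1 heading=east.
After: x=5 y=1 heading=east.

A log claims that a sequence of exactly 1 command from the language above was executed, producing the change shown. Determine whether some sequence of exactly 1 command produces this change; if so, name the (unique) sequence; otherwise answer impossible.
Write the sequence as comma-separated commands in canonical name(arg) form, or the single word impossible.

key: move(3) runs into the grid edge before its full distance
start: x=3 y=1 heading=east
step 1 (move(3)): x=5 y=1 heading=east
all 5 alternatives checked — unique.

move(3)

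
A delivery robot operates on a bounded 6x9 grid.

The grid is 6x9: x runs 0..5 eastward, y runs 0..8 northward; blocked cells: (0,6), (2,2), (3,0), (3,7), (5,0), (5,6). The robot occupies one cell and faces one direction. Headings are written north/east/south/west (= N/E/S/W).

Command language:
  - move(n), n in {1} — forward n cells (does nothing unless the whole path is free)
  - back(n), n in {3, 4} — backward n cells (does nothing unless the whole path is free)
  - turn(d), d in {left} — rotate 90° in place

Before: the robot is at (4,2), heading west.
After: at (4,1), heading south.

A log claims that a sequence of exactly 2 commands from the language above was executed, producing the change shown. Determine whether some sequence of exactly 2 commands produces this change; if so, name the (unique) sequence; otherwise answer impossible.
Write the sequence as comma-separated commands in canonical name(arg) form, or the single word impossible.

turn(left), move(1)

key: order matters: swapping turn(left) and move(1) lands elsewhere
initial: at (4,2), heading west
1. turn(left) → at (4,2), heading south
2. move(1) → at (4,1), heading south
no other 2-command option fits: unique.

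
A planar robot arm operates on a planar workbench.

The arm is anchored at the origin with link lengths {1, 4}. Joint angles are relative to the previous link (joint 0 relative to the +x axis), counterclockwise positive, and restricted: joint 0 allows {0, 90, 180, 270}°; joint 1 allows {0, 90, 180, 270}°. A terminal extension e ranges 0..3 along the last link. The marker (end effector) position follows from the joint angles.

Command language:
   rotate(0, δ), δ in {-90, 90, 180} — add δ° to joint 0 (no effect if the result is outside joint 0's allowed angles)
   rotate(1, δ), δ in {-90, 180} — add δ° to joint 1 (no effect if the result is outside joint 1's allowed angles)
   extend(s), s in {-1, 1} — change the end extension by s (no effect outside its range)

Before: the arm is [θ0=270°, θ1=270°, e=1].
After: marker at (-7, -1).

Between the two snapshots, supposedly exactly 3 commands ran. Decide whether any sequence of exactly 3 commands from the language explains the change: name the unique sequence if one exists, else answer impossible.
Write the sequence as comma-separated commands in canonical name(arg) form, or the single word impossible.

extend(1), extend(1), extend(1)

start: [θ0=270°, θ1=270°, e=1]
1. extend(1) → [θ0=270°, θ1=270°, e=2]
2. extend(1) → [θ0=270°, θ1=270°, e=3]
3. extend(1) → [θ0=270°, θ1=270°, e=3]
no other 3-command option fits: unique.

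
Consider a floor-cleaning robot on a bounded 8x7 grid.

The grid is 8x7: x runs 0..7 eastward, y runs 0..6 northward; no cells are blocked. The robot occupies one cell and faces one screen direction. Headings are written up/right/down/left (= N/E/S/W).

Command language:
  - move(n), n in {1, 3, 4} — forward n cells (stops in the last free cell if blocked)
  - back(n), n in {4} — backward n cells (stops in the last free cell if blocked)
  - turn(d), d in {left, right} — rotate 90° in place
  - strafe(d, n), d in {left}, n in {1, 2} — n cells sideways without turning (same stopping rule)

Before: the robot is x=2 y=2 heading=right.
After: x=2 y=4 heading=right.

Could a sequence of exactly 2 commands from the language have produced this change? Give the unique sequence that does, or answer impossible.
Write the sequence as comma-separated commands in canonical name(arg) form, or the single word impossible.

strafe(left, 1), strafe(left, 1)

key: still facing E at the end — nothing in the sequence rotates
begin: x=2 y=2 heading=right
step 1 (strafe(left, 1)): x=2 y=3 heading=right
step 2 (strafe(left, 1)): x=2 y=4 heading=right
no other 2-command option fits: unique.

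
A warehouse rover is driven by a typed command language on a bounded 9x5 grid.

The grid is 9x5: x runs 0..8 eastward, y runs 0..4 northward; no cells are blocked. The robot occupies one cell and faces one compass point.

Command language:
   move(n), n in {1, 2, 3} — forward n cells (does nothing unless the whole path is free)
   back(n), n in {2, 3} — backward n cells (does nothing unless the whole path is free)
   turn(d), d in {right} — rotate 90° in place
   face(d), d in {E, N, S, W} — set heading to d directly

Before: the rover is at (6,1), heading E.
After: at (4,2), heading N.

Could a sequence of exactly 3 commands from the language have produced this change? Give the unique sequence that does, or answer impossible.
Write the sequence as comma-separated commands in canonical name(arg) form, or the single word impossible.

key: running move(1) before back(2) would end elsewhere — order is forced
start: at (6,1), heading E
t=1 back(2) ⇒ at (4,1), heading E
t=2 face(N) ⇒ at (4,1), heading N
t=3 move(1) ⇒ at (4,2), heading N
uniquely the one of 1000 3-step routes that fits.

back(2), face(N), move(1)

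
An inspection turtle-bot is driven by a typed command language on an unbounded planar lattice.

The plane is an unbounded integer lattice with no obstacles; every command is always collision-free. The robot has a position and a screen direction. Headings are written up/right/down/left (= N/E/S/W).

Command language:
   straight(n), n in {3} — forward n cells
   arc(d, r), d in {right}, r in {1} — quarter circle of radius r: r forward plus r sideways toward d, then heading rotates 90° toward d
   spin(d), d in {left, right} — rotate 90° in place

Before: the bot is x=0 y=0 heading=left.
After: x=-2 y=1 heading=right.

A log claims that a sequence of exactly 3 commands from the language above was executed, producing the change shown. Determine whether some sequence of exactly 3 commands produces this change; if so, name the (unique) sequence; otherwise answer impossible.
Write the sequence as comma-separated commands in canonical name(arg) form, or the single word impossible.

straight(3), spin(right), arc(right, 1)

key: order matters: swapping straight(3) and arc(right, 1) lands elsewhere
from: x=0 y=0 heading=left
[1] after straight(3): x=-3 y=0 heading=left
[2] after spin(right): x=-3 y=0 heading=up
[3] after arc(right, 1): x=-2 y=1 heading=right
uniquely the one of 64 3-step routes that fits.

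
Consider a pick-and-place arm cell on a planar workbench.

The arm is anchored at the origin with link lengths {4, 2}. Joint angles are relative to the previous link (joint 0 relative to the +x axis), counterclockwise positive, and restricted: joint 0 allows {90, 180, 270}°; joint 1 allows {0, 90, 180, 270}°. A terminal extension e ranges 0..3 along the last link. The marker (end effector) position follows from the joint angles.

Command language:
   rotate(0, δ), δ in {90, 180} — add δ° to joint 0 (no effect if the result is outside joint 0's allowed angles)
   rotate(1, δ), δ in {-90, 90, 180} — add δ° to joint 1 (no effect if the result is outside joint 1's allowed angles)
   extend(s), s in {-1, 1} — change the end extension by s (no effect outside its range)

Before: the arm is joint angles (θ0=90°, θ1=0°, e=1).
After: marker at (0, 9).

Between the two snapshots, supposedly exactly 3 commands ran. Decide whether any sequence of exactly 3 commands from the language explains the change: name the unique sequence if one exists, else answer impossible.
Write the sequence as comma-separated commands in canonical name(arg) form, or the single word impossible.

initial: joint angles (θ0=90°, θ1=0°, e=1)
step 1 (extend(1)): joint angles (θ0=90°, θ1=0°, e=2)
step 2 (extend(1)): joint angles (θ0=90°, θ1=0°, e=3)
step 3 (extend(1)): joint angles (θ0=90°, θ1=0°, e=3)
uniquely the one of 343 3-step routes that fits.

extend(1), extend(1), extend(1)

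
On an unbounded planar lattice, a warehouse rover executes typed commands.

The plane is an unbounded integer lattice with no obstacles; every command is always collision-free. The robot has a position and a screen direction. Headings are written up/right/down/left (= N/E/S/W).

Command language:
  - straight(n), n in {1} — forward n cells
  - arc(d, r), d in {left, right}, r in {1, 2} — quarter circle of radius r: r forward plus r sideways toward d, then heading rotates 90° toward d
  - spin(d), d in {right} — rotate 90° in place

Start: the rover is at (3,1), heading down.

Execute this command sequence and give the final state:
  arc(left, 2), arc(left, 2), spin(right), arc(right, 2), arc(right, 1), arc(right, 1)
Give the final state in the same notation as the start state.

begin: at (3,1), heading down
1. arc(left, 2) → at (5,-1), heading right
2. arc(left, 2) → at (7,1), heading up
3. spin(right) → at (7,1), heading right
4. arc(right, 2) → at (9,-1), heading down
5. arc(right, 1) → at (8,-2), heading left
6. arc(right, 1) → at (7,-1), heading up

at (7,-1), heading up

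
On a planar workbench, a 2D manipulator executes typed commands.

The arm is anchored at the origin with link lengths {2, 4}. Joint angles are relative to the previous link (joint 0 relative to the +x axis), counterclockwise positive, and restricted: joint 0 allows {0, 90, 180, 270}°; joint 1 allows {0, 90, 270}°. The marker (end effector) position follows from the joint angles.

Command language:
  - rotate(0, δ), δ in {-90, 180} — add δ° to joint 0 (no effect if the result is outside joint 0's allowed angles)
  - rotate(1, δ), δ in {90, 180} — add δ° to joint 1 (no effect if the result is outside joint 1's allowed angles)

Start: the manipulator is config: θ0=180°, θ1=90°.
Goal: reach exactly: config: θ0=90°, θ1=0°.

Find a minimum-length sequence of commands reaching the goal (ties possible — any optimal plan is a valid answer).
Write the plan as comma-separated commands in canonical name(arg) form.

rotate(1, 180), rotate(1, 90), rotate(0, -90)

t0: config: θ0=180°, θ1=90°
t=1 rotate(1, 180) ⇒ config: θ0=180°, θ1=270°
t=2 rotate(1, 90) ⇒ config: θ0=180°, θ1=0°
t=3 rotate(0, -90) ⇒ config: θ0=90°, θ1=0°
minimal: 3 command(s), checked below 3.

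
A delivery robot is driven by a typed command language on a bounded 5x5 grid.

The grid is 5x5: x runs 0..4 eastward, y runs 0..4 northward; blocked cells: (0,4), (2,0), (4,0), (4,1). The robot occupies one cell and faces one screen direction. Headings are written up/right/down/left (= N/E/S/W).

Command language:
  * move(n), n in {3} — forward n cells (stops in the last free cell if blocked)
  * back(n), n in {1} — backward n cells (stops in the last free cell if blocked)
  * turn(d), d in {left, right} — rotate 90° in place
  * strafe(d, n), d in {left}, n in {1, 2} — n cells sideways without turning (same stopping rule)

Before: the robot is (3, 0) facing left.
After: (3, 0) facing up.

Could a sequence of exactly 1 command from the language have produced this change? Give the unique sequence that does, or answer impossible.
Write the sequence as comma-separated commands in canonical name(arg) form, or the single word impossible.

key: (3,0) unchanged — the single command moves nothing
begin: (3, 0) facing left
t=1 turn(right) ⇒ (3, 0) facing up
no other 1-command option fits: unique.

turn(right)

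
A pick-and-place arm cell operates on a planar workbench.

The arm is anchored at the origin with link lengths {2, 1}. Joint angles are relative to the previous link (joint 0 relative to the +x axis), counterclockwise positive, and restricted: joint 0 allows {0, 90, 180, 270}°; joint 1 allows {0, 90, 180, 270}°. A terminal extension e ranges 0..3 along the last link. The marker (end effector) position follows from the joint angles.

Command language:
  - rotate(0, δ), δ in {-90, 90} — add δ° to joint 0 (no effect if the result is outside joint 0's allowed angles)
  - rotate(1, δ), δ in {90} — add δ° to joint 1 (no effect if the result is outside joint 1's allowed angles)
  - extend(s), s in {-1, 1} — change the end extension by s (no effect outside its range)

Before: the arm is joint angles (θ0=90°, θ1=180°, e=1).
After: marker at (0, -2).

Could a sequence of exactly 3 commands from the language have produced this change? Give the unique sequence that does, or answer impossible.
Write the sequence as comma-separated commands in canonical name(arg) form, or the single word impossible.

extend(1), extend(1), extend(1)

t0: joint angles (θ0=90°, θ1=180°, e=1)
1. extend(1) → joint angles (θ0=90°, θ1=180°, e=2)
2. extend(1) → joint angles (θ0=90°, θ1=180°, e=3)
3. extend(1) → joint angles (θ0=90°, θ1=180°, e=3)
no other 3-command option fits: unique.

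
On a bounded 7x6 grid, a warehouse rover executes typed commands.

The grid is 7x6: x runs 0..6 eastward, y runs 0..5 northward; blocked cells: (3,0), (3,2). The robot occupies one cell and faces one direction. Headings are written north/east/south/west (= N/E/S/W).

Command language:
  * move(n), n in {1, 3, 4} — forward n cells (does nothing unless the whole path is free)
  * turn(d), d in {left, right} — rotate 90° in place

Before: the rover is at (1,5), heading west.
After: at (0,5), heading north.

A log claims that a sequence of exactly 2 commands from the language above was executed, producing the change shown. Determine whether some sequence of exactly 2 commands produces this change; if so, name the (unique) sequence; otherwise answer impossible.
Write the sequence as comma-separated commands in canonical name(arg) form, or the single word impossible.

move(1), turn(right)

key: cell and facing (now N) both changed — the 2 commands mix motion and turning
t0: at (1,5), heading west
t=1 move(1) ⇒ at (0,5), heading west
t=2 turn(right) ⇒ at (0,5), heading north
no other 2-command option fits: unique.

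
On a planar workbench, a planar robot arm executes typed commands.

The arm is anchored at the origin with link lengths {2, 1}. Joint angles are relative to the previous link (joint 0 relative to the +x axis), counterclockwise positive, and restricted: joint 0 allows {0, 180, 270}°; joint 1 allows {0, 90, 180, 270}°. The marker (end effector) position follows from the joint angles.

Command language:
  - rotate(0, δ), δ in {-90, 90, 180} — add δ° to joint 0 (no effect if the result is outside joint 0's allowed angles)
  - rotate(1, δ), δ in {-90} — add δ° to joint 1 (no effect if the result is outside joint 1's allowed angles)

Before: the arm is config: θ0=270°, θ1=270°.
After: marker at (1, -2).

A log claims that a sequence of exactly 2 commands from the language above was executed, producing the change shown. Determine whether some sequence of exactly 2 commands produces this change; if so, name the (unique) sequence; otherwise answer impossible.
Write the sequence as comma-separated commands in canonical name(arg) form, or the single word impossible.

rotate(1, -90), rotate(1, -90)

t0: config: θ0=270°, θ1=270°
t=1 rotate(1, -90) ⇒ config: θ0=270°, θ1=180°
t=2 rotate(1, -90) ⇒ config: θ0=270°, θ1=90°
no rival 2-sequence matches.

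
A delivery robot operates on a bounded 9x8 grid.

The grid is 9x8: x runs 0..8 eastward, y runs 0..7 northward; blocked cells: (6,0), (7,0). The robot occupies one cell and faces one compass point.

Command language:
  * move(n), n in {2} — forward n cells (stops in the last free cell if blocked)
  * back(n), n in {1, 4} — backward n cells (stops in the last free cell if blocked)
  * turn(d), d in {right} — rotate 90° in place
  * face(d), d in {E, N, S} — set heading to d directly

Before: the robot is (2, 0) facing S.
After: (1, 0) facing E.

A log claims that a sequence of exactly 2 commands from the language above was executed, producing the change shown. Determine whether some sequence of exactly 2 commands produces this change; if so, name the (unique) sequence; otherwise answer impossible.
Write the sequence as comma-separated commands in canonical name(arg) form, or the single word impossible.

key: cell and facing (now E) both changed — the 2 commands mix motion and turning
begin: (2, 0) facing S
[1] after face(E): (2, 0) facing E
[2] after back(1): (1, 0) facing E
uniquely the one of 49 2-step routes that fits.

face(E), back(1)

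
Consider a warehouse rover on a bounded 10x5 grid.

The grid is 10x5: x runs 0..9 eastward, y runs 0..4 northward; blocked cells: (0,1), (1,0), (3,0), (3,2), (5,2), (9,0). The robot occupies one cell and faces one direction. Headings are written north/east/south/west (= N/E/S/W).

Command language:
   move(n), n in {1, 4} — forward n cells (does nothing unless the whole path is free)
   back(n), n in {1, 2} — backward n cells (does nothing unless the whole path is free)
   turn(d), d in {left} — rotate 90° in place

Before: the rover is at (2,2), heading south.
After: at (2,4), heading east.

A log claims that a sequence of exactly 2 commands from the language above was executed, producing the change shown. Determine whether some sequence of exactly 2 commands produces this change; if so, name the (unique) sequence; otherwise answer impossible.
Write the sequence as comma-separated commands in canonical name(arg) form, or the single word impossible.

back(2), turn(left)

key: order matters: swapping back(2) and turn(left) lands elsewhere
from: at (2,2), heading south
t=1 back(2) ⇒ at (2,4), heading south
t=2 turn(left) ⇒ at (2,4), heading east
no rival 2-sequence matches.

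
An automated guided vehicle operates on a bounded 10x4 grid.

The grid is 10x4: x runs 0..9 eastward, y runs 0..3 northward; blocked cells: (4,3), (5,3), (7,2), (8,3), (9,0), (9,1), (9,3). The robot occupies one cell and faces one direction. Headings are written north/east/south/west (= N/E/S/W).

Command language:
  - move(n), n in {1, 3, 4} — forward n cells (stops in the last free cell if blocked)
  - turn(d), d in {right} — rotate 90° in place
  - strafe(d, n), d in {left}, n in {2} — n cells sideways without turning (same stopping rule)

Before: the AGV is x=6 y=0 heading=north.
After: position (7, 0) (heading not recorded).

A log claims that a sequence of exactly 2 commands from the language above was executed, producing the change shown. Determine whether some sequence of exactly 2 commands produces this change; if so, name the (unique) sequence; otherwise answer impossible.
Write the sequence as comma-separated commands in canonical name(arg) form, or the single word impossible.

turn(right), move(1)

key: running move(1) before turn(right) would end elsewhere — order is forced
start: x=6 y=0 heading=north
t=1 turn(right) ⇒ x=6 y=0 heading=east
t=2 move(1) ⇒ x=7 y=0 heading=east
no other 2-command option fits: unique.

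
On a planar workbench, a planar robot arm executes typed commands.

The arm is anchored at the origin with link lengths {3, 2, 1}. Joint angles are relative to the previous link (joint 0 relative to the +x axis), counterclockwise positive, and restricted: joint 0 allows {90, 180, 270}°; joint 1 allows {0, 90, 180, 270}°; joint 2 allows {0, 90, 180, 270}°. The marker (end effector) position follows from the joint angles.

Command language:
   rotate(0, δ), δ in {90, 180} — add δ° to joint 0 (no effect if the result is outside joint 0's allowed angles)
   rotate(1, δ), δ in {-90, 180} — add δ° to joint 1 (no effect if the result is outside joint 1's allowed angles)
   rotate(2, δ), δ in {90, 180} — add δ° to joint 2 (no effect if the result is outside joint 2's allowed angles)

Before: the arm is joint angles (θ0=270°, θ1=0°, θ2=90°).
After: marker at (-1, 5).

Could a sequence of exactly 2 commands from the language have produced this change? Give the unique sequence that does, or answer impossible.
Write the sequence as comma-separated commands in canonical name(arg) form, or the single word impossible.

rotate(0, 90), rotate(0, 180)

key: order matters: swapping rotate(0, 90) and rotate(0, 180) lands elsewhere
from: joint angles (θ0=270°, θ1=0°, θ2=90°)
1. rotate(0, 90) → joint angles (θ0=270°, θ1=0°, θ2=90°)
2. rotate(0, 180) → joint angles (θ0=90°, θ1=0°, θ2=90°)
no rival 2-sequence matches.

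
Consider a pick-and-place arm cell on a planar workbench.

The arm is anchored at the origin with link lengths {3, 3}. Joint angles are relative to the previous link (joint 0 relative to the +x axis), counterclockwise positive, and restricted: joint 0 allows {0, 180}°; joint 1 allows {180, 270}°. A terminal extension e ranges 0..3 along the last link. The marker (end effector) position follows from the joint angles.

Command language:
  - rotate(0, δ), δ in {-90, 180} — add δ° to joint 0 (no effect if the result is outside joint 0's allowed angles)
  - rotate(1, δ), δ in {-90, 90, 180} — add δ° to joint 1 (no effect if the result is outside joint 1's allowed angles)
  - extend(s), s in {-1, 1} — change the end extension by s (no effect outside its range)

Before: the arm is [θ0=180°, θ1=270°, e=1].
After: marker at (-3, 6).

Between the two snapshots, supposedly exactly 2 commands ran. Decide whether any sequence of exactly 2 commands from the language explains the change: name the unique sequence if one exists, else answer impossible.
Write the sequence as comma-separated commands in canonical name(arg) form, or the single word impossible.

extend(1), extend(1)

from: [θ0=180°, θ1=270°, e=1]
[1] after extend(1): [θ0=180°, θ1=270°, e=2]
[2] after extend(1): [θ0=180°, θ1=270°, e=3]
all 49 alternatives checked — unique.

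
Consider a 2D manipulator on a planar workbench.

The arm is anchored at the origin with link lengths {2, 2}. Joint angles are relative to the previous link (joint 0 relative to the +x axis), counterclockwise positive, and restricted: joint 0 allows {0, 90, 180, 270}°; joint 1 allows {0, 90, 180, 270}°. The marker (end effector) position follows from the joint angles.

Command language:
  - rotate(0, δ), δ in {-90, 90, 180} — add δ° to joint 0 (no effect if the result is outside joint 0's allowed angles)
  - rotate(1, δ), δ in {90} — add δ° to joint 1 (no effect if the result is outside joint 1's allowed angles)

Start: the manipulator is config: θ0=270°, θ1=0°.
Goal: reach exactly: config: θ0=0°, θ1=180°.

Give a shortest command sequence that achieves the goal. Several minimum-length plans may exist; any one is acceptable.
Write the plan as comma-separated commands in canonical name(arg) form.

rotate(0, 90), rotate(1, 90), rotate(1, 90)

initial: config: θ0=270°, θ1=0°
1. rotate(0, 90) → config: θ0=0°, θ1=0°
2. rotate(1, 90) → config: θ0=0°, θ1=90°
3. rotate(1, 90) → config: θ0=0°, θ1=180°
shorter routes all fall short; 3 is best.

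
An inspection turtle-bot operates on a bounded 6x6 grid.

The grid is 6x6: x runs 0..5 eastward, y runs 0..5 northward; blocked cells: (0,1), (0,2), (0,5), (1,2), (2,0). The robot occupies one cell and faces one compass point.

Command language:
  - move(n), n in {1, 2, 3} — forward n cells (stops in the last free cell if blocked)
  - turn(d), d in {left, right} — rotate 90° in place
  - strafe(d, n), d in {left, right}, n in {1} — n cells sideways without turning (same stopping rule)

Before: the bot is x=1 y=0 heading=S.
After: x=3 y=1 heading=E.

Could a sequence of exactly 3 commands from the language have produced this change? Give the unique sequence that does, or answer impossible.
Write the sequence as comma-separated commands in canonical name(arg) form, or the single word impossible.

turn(left), strafe(left, 1), move(2)

key: running move(2) before turn(left) would end elsewhere — order is forced
begin: x=1 y=0 heading=S
step 1 (turn(left)): x=1 y=0 heading=E
step 2 (strafe(left, 1)): x=1 y=1 heading=E
step 3 (move(2)): x=3 y=1 heading=E
all 343 alternatives checked — unique.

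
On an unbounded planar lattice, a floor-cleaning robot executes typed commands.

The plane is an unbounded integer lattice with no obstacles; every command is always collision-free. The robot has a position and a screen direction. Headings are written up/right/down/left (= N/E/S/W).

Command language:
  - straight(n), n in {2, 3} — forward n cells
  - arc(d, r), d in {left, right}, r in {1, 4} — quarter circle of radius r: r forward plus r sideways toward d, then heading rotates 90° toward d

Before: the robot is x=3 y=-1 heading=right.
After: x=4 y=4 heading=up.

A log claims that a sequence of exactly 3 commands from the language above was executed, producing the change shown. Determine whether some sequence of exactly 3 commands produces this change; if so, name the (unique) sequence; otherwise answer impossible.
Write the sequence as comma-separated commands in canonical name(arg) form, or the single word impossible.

arc(left, 1), straight(2), straight(2)

key: running straight(2) before arc(left, 1) would end elsewhere — order is forced
from: x=3 y=-1 heading=right
step 1 (arc(left, 1)): x=4 y=0 heading=up
step 2 (straight(2)): x=4 y=2 heading=up
step 3 (straight(2)): x=4 y=4 heading=up
no rival 3-sequence matches.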